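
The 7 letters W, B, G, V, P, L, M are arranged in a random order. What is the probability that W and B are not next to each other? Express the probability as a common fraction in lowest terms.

There are 7! = 5040 arrangements.
Arrangements with W and B adjacent: 2·6! = 1440.
So not adjacent: 5040 − 1440 = 3600, probability 3600/5040 = 5/7.

5/7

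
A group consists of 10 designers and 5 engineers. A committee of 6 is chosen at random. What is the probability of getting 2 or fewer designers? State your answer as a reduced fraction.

47/1001

Total selections: C(15,6) = 5005.
Favorable selections (2 or fewer designers): C(10,1)·C(5,5) + C(10,2)·C(5,4) = 10 + 225 = 235.
Probability = 235/5005 = 47/1001.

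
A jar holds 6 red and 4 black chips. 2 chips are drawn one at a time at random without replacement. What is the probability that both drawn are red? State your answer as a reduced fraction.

Multiply the conditional probabilities at each draw: 6/10 · 5/9 = 30/90 = 1/3.

1/3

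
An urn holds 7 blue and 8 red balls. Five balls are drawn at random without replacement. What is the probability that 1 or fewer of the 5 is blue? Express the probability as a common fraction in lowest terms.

Total selections: C(15,5) = 3003.
Favorable selections (1 or fewer blue): C(7,0)·C(8,5) + C(7,1)·C(8,4) = 56 + 490 = 546.
Probability = 546/3003 = 2/11.

2/11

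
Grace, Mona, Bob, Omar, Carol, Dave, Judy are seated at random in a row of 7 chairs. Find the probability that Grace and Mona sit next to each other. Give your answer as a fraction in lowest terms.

There are 7! = 5040 arrangements.
Treat Grace and Mona as a block: 6! arrangements of the blocks × 2 orders within the block = 2·720 = 1440.
Probability = 1440/5040 = 2/7.

2/7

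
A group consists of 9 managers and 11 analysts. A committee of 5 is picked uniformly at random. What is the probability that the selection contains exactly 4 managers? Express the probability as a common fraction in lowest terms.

The sample space is all 5-subsets of the 20: C(20,5) = 15504.
Selections with exactly 4 managers: choose 4 of the 9 managers and 1 of the 11 analysts, C(9,4)·C(11,1) = 126·11 = 1386.
Probability = 1386/15504 = 231/2584.

231/2584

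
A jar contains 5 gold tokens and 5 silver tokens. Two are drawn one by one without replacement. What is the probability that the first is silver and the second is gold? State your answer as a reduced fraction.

5/18

Multiply the conditional probabilities at each draw: 5/10 · 5/9 = 25/90 = 5/18.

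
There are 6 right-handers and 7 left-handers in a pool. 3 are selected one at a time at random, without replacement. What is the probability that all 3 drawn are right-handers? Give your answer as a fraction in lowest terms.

10/143

Multiply the conditional probabilities at each draw: 6/13 · 5/12 · 4/11 = 120/1716 = 10/143.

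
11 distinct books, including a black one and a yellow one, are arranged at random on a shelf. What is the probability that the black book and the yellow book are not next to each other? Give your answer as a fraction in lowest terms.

There are 11! = 39916800 arrangements.
Arrangements with the black book and the yellow book adjacent: 2·10! = 7257600.
So not adjacent: 39916800 − 7257600 = 32659200, probability 32659200/39916800 = 9/11.

9/11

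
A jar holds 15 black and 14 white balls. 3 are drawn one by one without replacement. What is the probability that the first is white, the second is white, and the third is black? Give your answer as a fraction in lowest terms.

Multiply the conditional probabilities at each draw: 14/29 · 13/28 · 15/27 = 2730/21924 = 65/522.

65/522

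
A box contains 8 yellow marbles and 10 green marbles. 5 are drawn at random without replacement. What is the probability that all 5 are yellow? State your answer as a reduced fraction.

1/153

There are C(18,5) = 8568 possible selections.
Selections with all yellow: C(8,5) = 56.
Probability = 56/8568 = 1/153.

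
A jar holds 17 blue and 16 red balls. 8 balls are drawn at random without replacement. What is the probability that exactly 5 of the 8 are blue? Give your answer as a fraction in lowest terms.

There are C(33,8) = 13884156 ways to choose 8 from 33.
Selections with exactly 5 blue: choose 5 of the 17 blue and 3 of the 16 red, C(17,5)·C(16,3) = 6188·560 = 3465280.
Probability = 3465280/13884156 = 66640/267003.

66640/267003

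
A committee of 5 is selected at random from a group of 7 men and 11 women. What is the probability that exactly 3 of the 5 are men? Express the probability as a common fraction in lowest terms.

There are C(18,5) = 8568 ways to choose 5 from 18.
Selections with exactly 3 men: choose 3 of the 7 men and 2 of the 11 women, C(7,3)·C(11,2) = 35·55 = 1925.
Probability = 1925/8568 = 275/1224.

275/1224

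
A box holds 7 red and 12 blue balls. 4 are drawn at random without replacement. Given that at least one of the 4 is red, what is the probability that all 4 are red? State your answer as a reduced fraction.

5/483

Work in counts. Selections with at least one red: C(19,4) − C(12,4) = 3876 − 495 = 3381.
Of those, selections where all 4 are red: C(7,4) = 35.
Conditional probability = 35/3381 = 5/483.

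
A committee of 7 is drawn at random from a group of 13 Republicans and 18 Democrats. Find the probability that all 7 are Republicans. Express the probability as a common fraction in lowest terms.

There are C(31,7) = 2629575 possible selections.
Selections with all Republicans: C(13,7) = 1716.
Probability = 1716/2629575 = 44/67425.

44/67425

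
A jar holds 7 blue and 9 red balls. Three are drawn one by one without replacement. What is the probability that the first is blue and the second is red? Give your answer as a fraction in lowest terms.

21/80

Multiply the conditional probabilities at each draw: 7/16 · 9/15 = 63/240 = 21/80.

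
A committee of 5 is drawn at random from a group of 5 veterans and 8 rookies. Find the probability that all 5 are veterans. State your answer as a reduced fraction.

1/1287

There are C(13,5) = 1287 possible selections.
Selections with all veterans: C(5,5) = 1.
Probability = 1/1287.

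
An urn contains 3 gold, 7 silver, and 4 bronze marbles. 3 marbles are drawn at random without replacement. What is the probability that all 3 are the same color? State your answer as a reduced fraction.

10/91

There are C(14,3) = 364 ways to draw 3 marbles.
All same color: C(3,3) + C(7,3) + C(4,3) = 1 + 35 + 4 = 40.
Probability = 40/364 = 10/91.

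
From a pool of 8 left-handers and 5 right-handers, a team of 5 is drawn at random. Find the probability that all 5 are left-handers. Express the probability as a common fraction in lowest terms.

56/1287

There are C(13,5) = 1287 possible selections.
Selections with all left-handers: C(8,5) = 56.
Probability = 56/1287.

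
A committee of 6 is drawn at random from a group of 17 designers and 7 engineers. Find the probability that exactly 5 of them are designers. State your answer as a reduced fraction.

1547/4807

There are C(24,6) = 134596 ways to choose 6 from 24.
Selections with exactly 5 designers: choose 5 of the 17 designers and 1 of the 7 engineers, C(17,5)·C(7,1) = 6188·7 = 43316.
Probability = 43316/134596 = 1547/4807.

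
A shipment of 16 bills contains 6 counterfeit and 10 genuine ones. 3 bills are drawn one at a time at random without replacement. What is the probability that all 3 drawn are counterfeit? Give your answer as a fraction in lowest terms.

1/28

Multiply the conditional probabilities at each draw: 6/16 · 5/15 · 4/14 = 120/3360 = 1/28.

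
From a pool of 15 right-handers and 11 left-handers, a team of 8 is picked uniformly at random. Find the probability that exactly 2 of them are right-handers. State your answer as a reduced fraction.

There are C(26,8) = 1562275 ways to choose 8 from 26.
Selections with exactly 2 right-handers: choose 2 of the 15 right-handers and 6 of the 11 left-handers, C(15,2)·C(11,6) = 105·462 = 48510.
Probability = 48510/1562275 = 882/28405.

882/28405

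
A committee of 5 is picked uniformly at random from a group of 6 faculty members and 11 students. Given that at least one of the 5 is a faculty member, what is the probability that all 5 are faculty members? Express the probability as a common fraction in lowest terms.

Work in counts. Selections with at least one faculty member: C(17,5) − C(11,5) = 6188 − 462 = 5726.
Of those, selections where all 5 are faculty members: C(6,5) = 6.
Conditional probability = 6/5726 = 3/2863.

3/2863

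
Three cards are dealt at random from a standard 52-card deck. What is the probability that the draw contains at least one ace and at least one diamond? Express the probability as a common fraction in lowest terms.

33/260

There are C(52,3) = 22100 possible draws.
By inclusion-exclusion on the complements, draws missing all aces or all diamonds: C(48,3) + C(39,3) − C(36,3) = 17296 + 9139 − 7140 = 19295.
So draws with at least one of each: 22100 − 19295 = 2805, probability 2805/22100 = 33/260.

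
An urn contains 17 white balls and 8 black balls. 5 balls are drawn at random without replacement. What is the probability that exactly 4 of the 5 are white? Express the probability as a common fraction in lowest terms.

272/759

There are C(25,5) = 53130 ways to choose 5 from 25.
Selections with exactly 4 white: choose 4 of the 17 white and 1 of the 8 black, C(17,4)·C(8,1) = 2380·8 = 19040.
Probability = 19040/53130 = 272/759.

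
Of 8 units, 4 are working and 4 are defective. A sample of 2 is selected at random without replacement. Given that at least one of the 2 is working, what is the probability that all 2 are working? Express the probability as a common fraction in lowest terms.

3/11

Work in counts. Selections with at least one working: C(8,2) − C(4,2) = 28 − 6 = 22.
Of those, selections where all 2 are working: C(4,2) = 6.
Conditional probability = 6/22 = 3/11.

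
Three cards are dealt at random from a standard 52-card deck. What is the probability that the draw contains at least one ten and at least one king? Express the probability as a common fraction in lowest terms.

188/5525

There are C(52,3) = 22100 possible draws.
By inclusion-exclusion on the complements, draws missing all tens or all kings: C(48,3) + C(48,3) − C(44,3) = 17296 + 17296 − 13244 = 21348.
So draws with at least one of each: 22100 − 21348 = 752, probability 752/22100 = 188/5525.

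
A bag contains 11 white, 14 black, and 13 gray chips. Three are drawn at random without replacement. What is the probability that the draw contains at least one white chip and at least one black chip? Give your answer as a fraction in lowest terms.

3773/8436

There are C(38,3) = 8436 possible draws.
By inclusion-exclusion on the complements, draws missing all white or all black: C(27,3) + C(24,3) − C(13,3) = 2925 + 2024 − 286 = 4663.
So draws with at least one of each: 8436 − 4663 = 3773, probability 3773/8436.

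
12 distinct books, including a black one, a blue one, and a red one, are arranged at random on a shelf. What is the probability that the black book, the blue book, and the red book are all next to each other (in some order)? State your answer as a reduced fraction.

1/22

There are 12! = 479001600 arrangements.
Treat the three as one block: 10! placements × 3! orders within the block = 3628800·6 = 21772800.
Probability = 21772800/479001600 = 1/22.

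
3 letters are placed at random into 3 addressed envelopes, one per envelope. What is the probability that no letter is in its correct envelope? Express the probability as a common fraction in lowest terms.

There are 3! = 6 assignments.
By inclusion-exclusion, assignments with no fixed points: C(3,0)·3! − C(3,1)·2! + C(3,2)·1! − C(3,3)·0! = 2.
Probability = 2/6 = 1/3.

1/3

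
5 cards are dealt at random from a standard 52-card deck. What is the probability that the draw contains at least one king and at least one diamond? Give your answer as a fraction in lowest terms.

There are C(52,5) = 2598960 possible draws.
By inclusion-exclusion on the complements, draws missing all kings or all diamonds: C(48,5) + C(39,5) − C(36,5) = 1712304 + 575757 − 376992 = 1911069.
So draws with at least one of each: 2598960 − 1911069 = 687891, probability 687891/2598960 = 229297/866320.

229297/866320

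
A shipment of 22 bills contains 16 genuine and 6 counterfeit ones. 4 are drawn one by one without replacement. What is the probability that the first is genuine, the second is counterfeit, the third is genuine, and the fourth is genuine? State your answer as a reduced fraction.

24/209

Multiply the conditional probabilities at each draw: 16/22 · 6/21 · 15/20 · 14/19 = 20160/175560 = 24/209.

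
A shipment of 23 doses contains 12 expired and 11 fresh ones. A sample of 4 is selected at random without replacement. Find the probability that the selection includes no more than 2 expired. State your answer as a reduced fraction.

Total selections: C(23,4) = 8855.
Favorable selections (no more than 2 expired): C(12,0)·C(11,4) + C(12,1)·C(11,3) + C(12,2)·C(11,2) = 330 + 1980 + 3630 = 5940.
Probability = 5940/8855 = 108/161.

108/161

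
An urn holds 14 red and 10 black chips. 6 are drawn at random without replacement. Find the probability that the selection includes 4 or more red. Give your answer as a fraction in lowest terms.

Total selections: C(24,6) = 134596.
Favorable selections (4 or more red): C(14,4)·C(10,2) + C(14,5)·C(10,1) + C(14,6)·C(10,0) = 45045 + 20020 + 3003 = 68068.
Probability = 68068/134596 = 221/437.

221/437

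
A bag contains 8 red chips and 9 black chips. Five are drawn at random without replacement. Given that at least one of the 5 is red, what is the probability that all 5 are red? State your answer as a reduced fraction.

Work in counts. Selections with at least one red: C(17,5) − C(9,5) = 6188 − 126 = 6062.
Of those, selections where all 5 are red: C(8,5) = 56.
Conditional probability = 56/6062 = 4/433.

4/433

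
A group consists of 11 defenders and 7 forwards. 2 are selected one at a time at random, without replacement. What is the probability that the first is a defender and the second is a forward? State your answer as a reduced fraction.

77/306

Multiply the conditional probabilities at each draw: 11/18 · 7/17 = 77/306.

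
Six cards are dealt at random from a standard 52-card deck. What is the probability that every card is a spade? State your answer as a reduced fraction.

33/391510

There are C(52,6) = 20358520 possible 6-card hands.
Hands that are all spades: C(13,6) = 1716.
Probability = 1716/20358520 = 33/391510.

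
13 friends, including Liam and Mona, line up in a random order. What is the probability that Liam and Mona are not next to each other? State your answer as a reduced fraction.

There are 13! = 6227020800 arrangements.
Arrangements with Liam and Mona adjacent: 2·12! = 958003200.
So not adjacent: 6227020800 − 958003200 = 5269017600, probability 5269017600/6227020800 = 11/13.

11/13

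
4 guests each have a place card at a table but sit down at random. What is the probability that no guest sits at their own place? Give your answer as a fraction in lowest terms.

There are 4! = 24 seatings.
By inclusion-exclusion, seatings with no fixed points: C(4,0)·4! − C(4,1)·3! + C(4,2)·2! − C(4,3)·1! + C(4,4)·0! = 9.
Probability = 9/24 = 3/8.

3/8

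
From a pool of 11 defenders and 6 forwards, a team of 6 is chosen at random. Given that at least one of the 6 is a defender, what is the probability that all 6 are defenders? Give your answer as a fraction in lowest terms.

Work in counts. Selections with at least one defender: C(17,6) − C(6,6) = 12376 − 1 = 12375.
Of those, selections where all 6 are defenders: C(11,6) = 462.
Conditional probability = 462/12375 = 14/375.

14/375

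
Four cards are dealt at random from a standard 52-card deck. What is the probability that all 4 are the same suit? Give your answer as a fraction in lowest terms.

44/4165

There are C(52,4) = 270725 possible 4-card hands.
Hands of one suit: 4 suits × C(13,4) = 4·715 = 2860.
Probability = 2860/270725 = 44/4165.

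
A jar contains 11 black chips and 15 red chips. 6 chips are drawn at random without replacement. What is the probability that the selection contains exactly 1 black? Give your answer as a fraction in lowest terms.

33/230

The sample space is all 6-subsets of the 26: C(26,6) = 230230.
Selections with exactly 1 black: choose 1 of the 11 black and 5 of the 15 red, C(11,1)·C(15,5) = 11·3003 = 33033.
Probability = 33033/230230 = 33/230.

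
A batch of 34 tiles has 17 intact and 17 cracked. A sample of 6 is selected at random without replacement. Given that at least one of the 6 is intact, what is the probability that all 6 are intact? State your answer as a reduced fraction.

91/9798

Work in counts. Selections with at least one intact: C(34,6) − C(17,6) = 1344904 − 12376 = 1332528.
Of those, selections where all 6 are intact: C(17,6) = 12376.
Conditional probability = 12376/1332528 = 91/9798.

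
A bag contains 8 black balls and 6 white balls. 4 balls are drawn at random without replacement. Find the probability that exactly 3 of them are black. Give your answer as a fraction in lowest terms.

There are C(14,4) = 1001 ways to choose 4 from 14.
Selections with exactly 3 black: choose 3 of the 8 black and 1 of the 6 white, C(8,3)·C(6,1) = 56·6 = 336.
Probability = 336/1001 = 48/143.

48/143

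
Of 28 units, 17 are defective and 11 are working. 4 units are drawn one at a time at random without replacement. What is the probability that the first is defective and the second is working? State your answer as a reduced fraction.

187/756

Multiply the conditional probabilities at each draw: 17/28 · 11/27 = 187/756.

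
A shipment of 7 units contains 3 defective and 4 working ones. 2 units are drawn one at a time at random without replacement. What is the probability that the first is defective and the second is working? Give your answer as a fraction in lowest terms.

2/7

Multiply the conditional probabilities at each draw: 3/7 · 4/6 = 12/42 = 2/7.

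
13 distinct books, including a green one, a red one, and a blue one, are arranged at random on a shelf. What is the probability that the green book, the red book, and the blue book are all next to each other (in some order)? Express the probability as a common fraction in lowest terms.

There are 13! = 6227020800 arrangements.
Treat the three as one block: 11! placements × 3! orders within the block = 39916800·6 = 239500800.
Probability = 239500800/6227020800 = 1/26.

1/26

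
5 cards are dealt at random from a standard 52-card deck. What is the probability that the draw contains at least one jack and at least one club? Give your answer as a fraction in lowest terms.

There are C(52,5) = 2598960 possible draws.
By inclusion-exclusion on the complements, draws missing all jacks or all clubs: C(48,5) + C(39,5) − C(36,5) = 1712304 + 575757 − 376992 = 1911069.
So draws with at least one of each: 2598960 − 1911069 = 687891, probability 687891/2598960 = 229297/866320.

229297/866320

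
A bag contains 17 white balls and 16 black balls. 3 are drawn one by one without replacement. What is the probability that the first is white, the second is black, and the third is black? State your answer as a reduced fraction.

Multiply the conditional probabilities at each draw: 17/33 · 16/32 · 15/31 = 4080/32736 = 85/682.

85/682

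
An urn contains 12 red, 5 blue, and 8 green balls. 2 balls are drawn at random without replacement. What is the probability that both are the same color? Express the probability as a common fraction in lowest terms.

26/75

There are C(25,2) = 300 ways to draw 2 balls.
All same color: C(12,2) + C(5,2) + C(8,2) = 66 + 10 + 28 = 104.
Probability = 104/300 = 26/75.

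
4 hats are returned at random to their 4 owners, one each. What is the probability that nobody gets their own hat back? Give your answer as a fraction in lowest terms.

There are 4! = 24 assignments.
By inclusion-exclusion, assignments with no fixed points: C(4,0)·4! − C(4,1)·3! + C(4,2)·2! − C(4,3)·1! + C(4,4)·0! = 9.
Probability = 9/24 = 3/8.

3/8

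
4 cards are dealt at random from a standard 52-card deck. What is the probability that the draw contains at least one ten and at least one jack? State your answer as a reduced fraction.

1332/20825

There are C(52,4) = 270725 possible draws.
By inclusion-exclusion on the complements, draws missing all tens or all jacks: C(48,4) + C(48,4) − C(44,4) = 194580 + 194580 − 135751 = 253409.
So draws with at least one of each: 270725 − 253409 = 17316, probability 17316/270725 = 1332/20825.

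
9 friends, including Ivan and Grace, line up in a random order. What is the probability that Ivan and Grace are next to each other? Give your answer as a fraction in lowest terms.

2/9

There are 9! = 362880 arrangements.
Treat Ivan and Grace as a block: 8! arrangements of the blocks × 2 orders within the block = 2·40320 = 80640.
Probability = 80640/362880 = 2/9.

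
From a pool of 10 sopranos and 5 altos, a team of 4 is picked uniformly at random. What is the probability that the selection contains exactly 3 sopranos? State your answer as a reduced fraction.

Total number of selections: C(15,4) = 1365.
Selections with exactly 3 sopranos: choose 3 of the 10 sopranos and 1 of the 5 altos, C(10,3)·C(5,1) = 120·5 = 600.
Probability = 600/1365 = 40/91.

40/91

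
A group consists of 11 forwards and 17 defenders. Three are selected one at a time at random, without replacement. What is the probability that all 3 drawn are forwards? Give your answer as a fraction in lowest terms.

55/1092

Multiply the conditional probabilities at each draw: 11/28 · 10/27 · 9/26 = 990/19656 = 55/1092.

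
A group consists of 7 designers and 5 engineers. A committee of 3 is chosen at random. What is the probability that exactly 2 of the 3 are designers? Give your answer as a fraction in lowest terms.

Total number of selections: C(12,3) = 220.
Selections with exactly 2 designers: choose 2 of the 7 designers and 1 of the 5 engineers, C(7,2)·C(5,1) = 21·5 = 105.
Probability = 105/220 = 21/44.

21/44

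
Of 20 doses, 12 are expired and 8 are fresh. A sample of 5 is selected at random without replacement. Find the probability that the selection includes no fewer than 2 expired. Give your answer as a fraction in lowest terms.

913/969

Total selections: C(20,5) = 15504.
Count the complement (fewer than 2 expired): C(12,0)·C(8,5) + C(12,1)·C(8,4) = 56 + 840 = 896.
Probability = 1 − 896/15504 = 14608/15504 = 913/969.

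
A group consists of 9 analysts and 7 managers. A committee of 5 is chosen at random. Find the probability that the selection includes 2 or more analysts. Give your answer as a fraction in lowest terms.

Total selections: C(16,5) = 4368.
Count the complement (fewer than 2 analysts): C(9,0)·C(7,5) + C(9,1)·C(7,4) = 21 + 315 = 336.
Probability = 1 − 336/4368 = 4032/4368 = 12/13.

12/13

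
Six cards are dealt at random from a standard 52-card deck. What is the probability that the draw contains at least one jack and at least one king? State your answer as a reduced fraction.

718637/5089630

There are C(52,6) = 20358520 possible draws.
By inclusion-exclusion on the complements, draws missing all jacks or all kings: C(48,6) + C(48,6) − C(44,6) = 12271512 + 12271512 − 7059052 = 17483972.
So draws with at least one of each: 20358520 − 17483972 = 2874548, probability 2874548/20358520 = 718637/5089630.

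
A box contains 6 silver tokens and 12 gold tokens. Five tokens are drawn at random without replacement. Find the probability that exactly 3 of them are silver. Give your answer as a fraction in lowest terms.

There are C(18,5) = 8568 ways to choose 5 from 18.
Selections with exactly 3 silver: choose 3 of the 6 silver and 2 of the 12 gold, C(6,3)·C(12,2) = 20·66 = 1320.
Probability = 1320/8568 = 55/357.

55/357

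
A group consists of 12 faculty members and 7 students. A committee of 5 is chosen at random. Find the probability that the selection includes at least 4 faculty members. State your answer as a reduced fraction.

473/1292

There are C(19,5) = 11628 ways to choose the 5.
Favorable selections (at least 4 faculty members): C(12,4)·C(7,1) + C(12,5)·C(7,0) = 3465 + 792 = 4257.
Probability = 4257/11628 = 473/1292.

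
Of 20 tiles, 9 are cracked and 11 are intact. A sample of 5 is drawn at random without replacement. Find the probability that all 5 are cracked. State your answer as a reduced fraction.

21/2584

There are C(20,5) = 15504 possible selections.
Selections with all cracked: C(9,5) = 126.
Probability = 126/15504 = 21/2584.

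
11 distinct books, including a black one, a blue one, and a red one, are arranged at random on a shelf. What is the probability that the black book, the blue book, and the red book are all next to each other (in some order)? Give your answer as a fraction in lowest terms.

3/55

There are 11! = 39916800 arrangements.
Treat the three as one block: 9! placements × 3! orders within the block = 362880·6 = 2177280.
Probability = 2177280/39916800 = 3/55.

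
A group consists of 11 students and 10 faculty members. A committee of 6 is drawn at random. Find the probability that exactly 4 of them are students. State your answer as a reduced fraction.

Total number of selections: C(21,6) = 54264.
Selections with exactly 4 students: choose 4 of the 11 students and 2 of the 10 faculty members, C(11,4)·C(10,2) = 330·45 = 14850.
Probability = 14850/54264 = 2475/9044.

2475/9044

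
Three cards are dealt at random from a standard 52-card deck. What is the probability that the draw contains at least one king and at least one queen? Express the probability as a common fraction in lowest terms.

188/5525

There are C(52,3) = 22100 possible draws.
By inclusion-exclusion on the complements, draws missing all kings or all queens: C(48,3) + C(48,3) − C(44,3) = 17296 + 17296 − 13244 = 21348.
So draws with at least one of each: 22100 − 21348 = 752, probability 752/22100 = 188/5525.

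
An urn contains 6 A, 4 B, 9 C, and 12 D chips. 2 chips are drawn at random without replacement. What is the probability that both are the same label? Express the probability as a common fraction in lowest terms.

41/155

There are C(31,2) = 465 ways to draw 2 chips.
All same label: C(6,2) + C(4,2) + C(9,2) + C(12,2) = 15 + 6 + 36 + 66 = 123.
Probability = 123/465 = 41/155.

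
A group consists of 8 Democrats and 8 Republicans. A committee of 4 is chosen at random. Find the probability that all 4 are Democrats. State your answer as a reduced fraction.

There are C(16,4) = 1820 possible selections.
Selections with all Democrats: C(8,4) = 70.
Probability = 70/1820 = 1/26.

1/26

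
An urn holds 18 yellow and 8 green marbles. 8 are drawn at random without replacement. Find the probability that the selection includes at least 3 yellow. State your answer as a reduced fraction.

1557846/1562275

Total selections: C(26,8) = 1562275.
Count the complement (fewer than 3 yellow): C(18,0)·C(8,8) + C(18,1)·C(8,7) + C(18,2)·C(8,6) = 1 + 144 + 4284 = 4429.
Probability = 1 − 4429/1562275 = 1557846/1562275.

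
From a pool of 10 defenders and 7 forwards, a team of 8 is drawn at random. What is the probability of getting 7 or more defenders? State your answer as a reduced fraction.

177/4862

Total selections: C(17,8) = 24310.
Favorable selections (7 or more defenders): C(10,7)·C(7,1) + C(10,8)·C(7,0) = 840 + 45 = 885.
Probability = 885/24310 = 177/4862.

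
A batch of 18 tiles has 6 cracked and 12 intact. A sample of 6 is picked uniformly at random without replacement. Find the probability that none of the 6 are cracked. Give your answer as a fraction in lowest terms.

11/221

There are C(18,6) = 18564 possible selections.
Selections with no cracked (all intact): C(12,6) = 924.
Probability = 924/18564 = 11/221.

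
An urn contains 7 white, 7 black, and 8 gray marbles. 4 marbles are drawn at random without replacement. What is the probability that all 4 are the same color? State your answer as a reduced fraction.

There are C(22,4) = 7315 ways to draw 4 marbles.
All same color: C(7,4) + C(7,4) + C(8,4) = 35 + 35 + 70 = 140.
Probability = 140/7315 = 4/209.

4/209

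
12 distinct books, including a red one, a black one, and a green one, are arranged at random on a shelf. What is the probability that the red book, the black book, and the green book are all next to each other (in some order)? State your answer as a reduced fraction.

There are 12! = 479001600 arrangements.
Treat the three as one block: 10! placements × 3! orders within the block = 3628800·6 = 21772800.
Probability = 21772800/479001600 = 1/22.

1/22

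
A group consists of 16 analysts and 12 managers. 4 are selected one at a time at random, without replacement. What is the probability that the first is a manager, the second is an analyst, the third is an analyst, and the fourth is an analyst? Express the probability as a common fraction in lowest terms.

16/195

Multiply the conditional probabilities at each draw: 12/28 · 16/27 · 15/26 · 14/25 = 40320/491400 = 16/195.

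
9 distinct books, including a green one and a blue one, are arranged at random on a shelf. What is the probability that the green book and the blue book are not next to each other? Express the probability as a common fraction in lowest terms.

There are 9! = 362880 arrangements.
Arrangements with the green book and the blue book adjacent: 2·8! = 80640.
So not adjacent: 362880 − 80640 = 282240, probability 282240/362880 = 7/9.

7/9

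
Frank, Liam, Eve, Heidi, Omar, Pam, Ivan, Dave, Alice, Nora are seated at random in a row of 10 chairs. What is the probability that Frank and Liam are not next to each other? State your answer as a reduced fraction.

There are 10! = 3628800 arrangements.
Arrangements with Frank and Liam adjacent: 2·9! = 725760.
So not adjacent: 3628800 − 725760 = 2903040, probability 2903040/3628800 = 4/5.

4/5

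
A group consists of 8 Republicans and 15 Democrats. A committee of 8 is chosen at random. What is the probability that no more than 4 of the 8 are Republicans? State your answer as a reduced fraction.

461773/490314

Total selections: C(23,8) = 490314.
Favorable selections (no more than 4 Republicans): C(8,0)·C(15,8) + C(8,1)·C(15,7) + C(8,2)·C(15,6) + C(8,3)·C(15,5) + C(8,4)·C(15,4) = 6435 + 51480 + 140140 + 168168 + 95550 = 461773.
Probability = 461773/490314.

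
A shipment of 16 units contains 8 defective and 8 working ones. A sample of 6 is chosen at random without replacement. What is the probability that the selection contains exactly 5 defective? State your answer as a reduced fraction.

8/143

The sample space is all 6-subsets of the 16: C(16,6) = 8008.
Selections with exactly 5 defective: choose 5 of the 8 defective and 1 of the 8 working, C(8,5)·C(8,1) = 56·8 = 448.
Probability = 448/8008 = 8/143.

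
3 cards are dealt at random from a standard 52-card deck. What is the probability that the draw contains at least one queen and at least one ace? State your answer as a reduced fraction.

There are C(52,3) = 22100 possible draws.
By inclusion-exclusion on the complements, draws missing all queens or all aces: C(48,3) + C(48,3) − C(44,3) = 17296 + 17296 − 13244 = 21348.
So draws with at least one of each: 22100 − 21348 = 752, probability 752/22100 = 188/5525.

188/5525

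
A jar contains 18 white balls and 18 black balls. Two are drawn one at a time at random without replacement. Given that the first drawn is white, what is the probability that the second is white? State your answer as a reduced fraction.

17/35

After removing one white, 35 remain: 17 white and 18 black.
So the probability the next is white is 17/35.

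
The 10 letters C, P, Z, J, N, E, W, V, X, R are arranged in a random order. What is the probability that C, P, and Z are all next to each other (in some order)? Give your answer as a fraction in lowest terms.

There are 10! = 3628800 arrangements.
Treat the three as one block: 8! placements × 3! orders within the block = 40320·6 = 241920.
Probability = 241920/3628800 = 1/15.

1/15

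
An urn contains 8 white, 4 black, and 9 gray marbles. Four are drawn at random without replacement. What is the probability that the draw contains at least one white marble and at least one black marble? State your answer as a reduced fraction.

There are C(21,4) = 5985 possible draws.
By inclusion-exclusion on the complements, draws missing all white or all black: C(13,4) + C(17,4) − C(9,4) = 715 + 2380 − 126 = 2969.
So draws with at least one of each: 5985 − 2969 = 3016, probability 3016/5985.

3016/5985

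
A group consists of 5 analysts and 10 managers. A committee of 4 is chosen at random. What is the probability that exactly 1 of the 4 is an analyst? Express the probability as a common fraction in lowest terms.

The sample space is all 4-subsets of the 15: C(15,4) = 1365.
Selections with exactly 1 analyst: choose 1 of the 5 analysts and 3 of the 10 managers, C(5,1)·C(10,3) = 5·120 = 600.
Probability = 600/1365 = 40/91.

40/91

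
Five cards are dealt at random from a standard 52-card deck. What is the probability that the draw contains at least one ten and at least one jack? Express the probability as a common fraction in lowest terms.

6509/64974

There are C(52,5) = 2598960 possible draws.
By inclusion-exclusion on the complements, draws missing all tens or all jacks: C(48,5) + C(48,5) − C(44,5) = 1712304 + 1712304 − 1086008 = 2338600.
So draws with at least one of each: 2598960 − 2338600 = 260360, probability 260360/2598960 = 6509/64974.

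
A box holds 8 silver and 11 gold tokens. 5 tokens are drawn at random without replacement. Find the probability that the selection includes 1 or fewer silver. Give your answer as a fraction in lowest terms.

517/1938

Total selections: C(19,5) = 11628.
Favorable selections (1 or fewer silver): C(8,0)·C(11,5) + C(8,1)·C(11,4) = 462 + 2640 = 3102.
Probability = 3102/11628 = 517/1938.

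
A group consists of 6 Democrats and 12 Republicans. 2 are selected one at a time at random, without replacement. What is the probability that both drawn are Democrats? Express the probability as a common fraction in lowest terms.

5/51

Multiply the conditional probabilities at each draw: 6/18 · 5/17 = 30/306 = 5/51.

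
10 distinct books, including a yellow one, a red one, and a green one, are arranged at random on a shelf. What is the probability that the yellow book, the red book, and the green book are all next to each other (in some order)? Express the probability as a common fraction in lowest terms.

There are 10! = 3628800 arrangements.
Treat the three as one block: 8! placements × 3! orders within the block = 40320·6 = 241920.
Probability = 241920/3628800 = 1/15.

1/15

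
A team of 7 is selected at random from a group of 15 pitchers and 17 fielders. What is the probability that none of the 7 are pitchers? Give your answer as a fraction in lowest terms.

187/32364

There are C(32,7) = 3365856 possible selections.
Selections with no pitchers (all fielders): C(17,7) = 19448.
Probability = 19448/3365856 = 187/32364.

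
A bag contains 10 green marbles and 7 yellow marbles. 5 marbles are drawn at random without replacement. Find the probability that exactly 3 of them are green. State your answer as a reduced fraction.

Total number of selections: C(17,5) = 6188.
Selections with exactly 3 green: choose 3 of the 10 green and 2 of the 7 yellow, C(10,3)·C(7,2) = 120·21 = 2520.
Probability = 2520/6188 = 90/221.

90/221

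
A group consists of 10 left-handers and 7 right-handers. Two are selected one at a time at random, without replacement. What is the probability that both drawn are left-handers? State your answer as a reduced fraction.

45/136

Multiply the conditional probabilities at each draw: 10/17 · 9/16 = 90/272 = 45/136.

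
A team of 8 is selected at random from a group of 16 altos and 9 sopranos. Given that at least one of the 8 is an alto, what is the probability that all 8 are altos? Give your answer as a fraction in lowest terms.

Work in counts. Selections with at least one alto: C(25,8) − C(9,8) = 1081575 − 9 = 1081566.
Of those, selections where all 8 are altos: C(16,8) = 12870.
Conditional probability = 12870/1081566 = 715/60087.

715/60087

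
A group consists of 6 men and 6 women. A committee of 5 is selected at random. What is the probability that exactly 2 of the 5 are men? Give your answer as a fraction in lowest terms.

25/66

Total number of selections: C(12,5) = 792.
Selections with exactly 2 men: choose 2 of the 6 men and 3 of the 6 women, C(6,2)·C(6,3) = 15·20 = 300.
Probability = 300/792 = 25/66.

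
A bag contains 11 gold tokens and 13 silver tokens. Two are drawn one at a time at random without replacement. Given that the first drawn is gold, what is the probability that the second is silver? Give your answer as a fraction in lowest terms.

After removing one gold, 23 remain: 10 gold and 13 silver.
So the probability the next is silver is 13/23.

13/23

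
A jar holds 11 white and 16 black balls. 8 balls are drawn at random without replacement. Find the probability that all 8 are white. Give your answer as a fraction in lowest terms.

There are C(27,8) = 2220075 possible selections.
Selections with all white: C(11,8) = 165.
Probability = 165/2220075 = 1/13455.

1/13455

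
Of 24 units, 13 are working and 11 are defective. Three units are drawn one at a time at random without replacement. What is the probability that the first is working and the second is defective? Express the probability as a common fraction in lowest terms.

Multiply the conditional probabilities at each draw: 13/24 · 11/23 = 143/552.

143/552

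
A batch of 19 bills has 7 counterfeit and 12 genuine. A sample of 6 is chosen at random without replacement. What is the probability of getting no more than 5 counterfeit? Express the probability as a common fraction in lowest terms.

3875/3876

Total selections: C(19,6) = 27132.
The complement is exactly 6 counterfeit: C(7,6)·C(12,0) = 7.
Probability = 1 − 7/27132 = 27125/27132 = 3875/3876.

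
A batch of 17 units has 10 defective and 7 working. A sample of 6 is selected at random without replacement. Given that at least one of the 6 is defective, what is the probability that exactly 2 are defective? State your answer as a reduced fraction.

75/589

Work in counts. Selections with at least one defective: C(17,6) − C(7,6) = 12376 − 7 = 12369.
Of those, selections where exactly 2 are defective: C(10,2)·C(7,4) = 45·35 = 1575.
Conditional probability = 1575/12369 = 75/589.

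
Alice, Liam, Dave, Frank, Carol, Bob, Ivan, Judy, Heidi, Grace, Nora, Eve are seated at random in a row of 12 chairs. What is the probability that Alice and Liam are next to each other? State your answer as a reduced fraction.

There are 12! = 479001600 arrangements.
Treat Alice and Liam as a block: 11! arrangements of the blocks × 2 orders within the block = 2·39916800 = 79833600.
Probability = 79833600/479001600 = 1/6.

1/6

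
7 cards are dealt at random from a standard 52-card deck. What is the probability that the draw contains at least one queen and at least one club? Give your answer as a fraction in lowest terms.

53122231/133784560

There are C(52,7) = 133784560 possible draws.
By inclusion-exclusion on the complements, draws missing all queens or all clubs: C(48,7) + C(39,7) − C(36,7) = 73629072 + 15380937 − 8347680 = 80662329.
So draws with at least one of each: 133784560 − 80662329 = 53122231, probability 53122231/133784560.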